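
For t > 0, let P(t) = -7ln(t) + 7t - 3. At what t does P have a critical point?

1

P'(t) = -7/t + 7 = 0 gives t = 1.
P''(t) = 7/t², which is positive for t > 0, so this is a local minimum.
P(1) = -7·ln(1) + 7 - 3 ≈ 4.0000.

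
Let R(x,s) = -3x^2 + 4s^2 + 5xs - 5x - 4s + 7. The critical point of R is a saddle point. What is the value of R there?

∂R/∂x = -6x + 5s - 5 = 0 and ∂R/∂s = 5x + 8s - 4 = 0, so (x, s) = (-20/73, 49/73).
The Hessian has R_{xx} = -6, R_{ss} = 8, R_{xs} = 5, giving D = -73 < 0, so the point is a saddle point.
R(-20/73, 49/73) = 463/73.

463/73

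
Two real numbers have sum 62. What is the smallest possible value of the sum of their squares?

1922

With a + b = 62, a^2 + b^2 = a^2 + (62 − a)^2.
The derivative 2a − 2(62 − a) = 4a − 124 vanishes at a = 31; second derivative 4 > 0, a minimum.
The minimum is 2·(31)^2 = 1922.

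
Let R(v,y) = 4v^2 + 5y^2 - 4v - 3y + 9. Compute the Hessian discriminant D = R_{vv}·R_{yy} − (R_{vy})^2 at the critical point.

∂R/∂v = 8v - 4 = 0 and ∂R/∂y = 10y - 3 = 0, so (v, y) = (1/2, 3/10).
The Hessian has R_{vv} = 8, R_{yy} = 10, R_{vy} = 0, giving D = 80 > 0 with R_{vv} > 0, so the point is a local minimum.
D = (8)·(10) − (0)^2 = 80.

80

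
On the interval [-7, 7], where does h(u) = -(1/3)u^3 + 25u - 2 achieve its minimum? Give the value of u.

The derivative is -u^2 + 25, which vanishes at u = -5 and u = 5.
Candidates: h(-7) = -188/3, h(-5) = -256/3, h(5) = 244/3, h(7) = 176/3.
The minimum over the interval is -256/3, attained at u = -5.

-5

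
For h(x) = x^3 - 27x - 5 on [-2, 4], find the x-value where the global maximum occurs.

-2

Differentiating, h'(x) = 3x^2 - 27; whose only zero in [-2, 4] is x = 3.
Candidates: h(-2) = 41, h(3) = -59, h(4) = -49.
Hence the absolute maximum is 41 at x = -2.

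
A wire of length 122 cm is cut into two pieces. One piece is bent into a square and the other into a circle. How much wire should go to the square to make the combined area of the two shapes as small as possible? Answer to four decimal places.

68.3321

Let x be the length used for the square. Square side x/4; circle radius (122−x)/(2π).
A(x) = (x/4)² + π·((122−x)/(2π))² = x²/16 + (122−x)²/(4π) for 0 ≤ x ≤ 122. A'(x) = x/8 − (122−x)/(2π) = 0 gives x = 4·122/(π+4) ≈ 68.3321.
A'' = 1/8 + 1/(2π) > 0, so this gives the minimum combined area; x ≈ 68.3321 cm to the square.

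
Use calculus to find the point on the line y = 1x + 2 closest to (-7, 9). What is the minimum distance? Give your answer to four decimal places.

Minimize D(x)^2 = (x + 7)^2 + (x - 7)^2.
d/dx[D^2] = 2(x + 7) + 2·1·(x - 7) = 0 ⇒ x = 0.
Then y = 2 and the distance is √(98) ≈ 9.8995.

9.8995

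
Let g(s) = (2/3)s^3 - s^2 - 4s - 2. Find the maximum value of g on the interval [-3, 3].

Differentiating, g'(s) = 2s^2 - 2s - 4; which vanishes at s = -1 and s = 2.
Evaluating at the critical points and endpoints: g(-3) = -17; g(-1) = 1/3; g(2) = -26/3; g(3) = -5.
The maximum over the interval is 1/3, attained at s = -1.

1/3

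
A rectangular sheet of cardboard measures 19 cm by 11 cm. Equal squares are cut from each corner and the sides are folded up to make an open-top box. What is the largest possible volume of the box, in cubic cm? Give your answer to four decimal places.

212.0630

With cut size x, the volume is V(x) = x(19 − 2x)(11 − 2x) for 0 < x < 5.5.
V'(x) = 12x^2 − 120x + 209. Setting V'(x) = 0 gives x ≈ 2.2462 (the root in (0, 5.5)).
V''(x) = 24x − 120 is negative there, so this is the maximum; V ≈ 212.0630.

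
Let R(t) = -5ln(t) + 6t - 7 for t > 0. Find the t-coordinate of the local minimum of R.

5/6

R'(t) = -5/t + 6 = 0 gives t = 5/6.
R''(t) = 5/t², which is positive for t > 0, so this is a local minimum.
R(5/6) = -5·ln(5/6) + 5 - 7 ≈ -1.0884.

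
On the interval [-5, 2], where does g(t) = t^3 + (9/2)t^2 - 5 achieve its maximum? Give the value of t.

Differentiating, g'(t) = 3t^2 + 9t; which vanishes at t = -3 and t = 0.
Evaluating at the critical points and endpoints: g(-5) = -35/2,  g(-3) = 17/2,  g(0) = -5,  g(2) = 21.
Hence the absolute maximum is 21 at t = 2.

2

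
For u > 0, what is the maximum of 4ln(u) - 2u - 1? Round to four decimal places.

R'(u) = 4/u − 2 = 0 gives u = 2.
R''(u) = -4/u², which is negative for u > 0, so this is a local maximum.
R(2) = 4·ln(2) - 4 - 1 ≈ -2.2274.

-2.2274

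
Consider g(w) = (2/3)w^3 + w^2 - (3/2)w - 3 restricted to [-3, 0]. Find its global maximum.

The derivative is 2w^2 + 2w - 3/2, whose only zero in [-3, 0] is w = -3/2.
Compare values at every candidate in [-3, 0]: g(-3) = -15/2, g(-3/2) = -3/4, g(0) = -3.
So the maximum is g(-3/2) = -3/4.

-3/4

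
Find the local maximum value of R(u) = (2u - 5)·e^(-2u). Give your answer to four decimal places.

0.0025

R'(u) = 2·e^(-2u) + (2u - 5)·(-2)·e^(-2u) = (-4u + 12)·e^(-2u). Since e^(-2u) > 0, the only critical point is u = 3.
R''(3) has the same sign as -4 < 0, so this is a local maximum.
R(3) = (1)·e^(-6) ≈ 0.0025.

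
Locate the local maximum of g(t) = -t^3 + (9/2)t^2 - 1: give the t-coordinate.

3

Critical points: g'(t) = -3t^2 + 9t vanishes at t = 0, 3.
g''(t) = -6t + 9. g''(0) = 9 > 0 ⇒ local minimum; g''(3) = -9 < 0 ⇒ local maximum.
Thus g has its local maximum at t = 3, with value 25/2.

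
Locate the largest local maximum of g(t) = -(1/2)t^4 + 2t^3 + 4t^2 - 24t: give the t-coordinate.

-2

g'(t) = -2t^3 + 6t^2 + 8t - 24 = 0 at t = -2, 2, 3.
g''(t) = -6t^2 + 12t + 8. g''(-2) = -40 < 0 ⇒ local maximum; g''(2) = 8 > 0 ⇒ local minimum; g''(3) = -10 < 0 ⇒ local maximum.
The largest local maximum is g(-2) = 40.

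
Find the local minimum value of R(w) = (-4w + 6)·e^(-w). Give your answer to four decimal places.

-0.3283

By the product rule, R'(w) = (4w - 10)·e^(-w). Since e^(-w) > 0, the only critical point is w = 5/2.
R''(5/2) has the same sign as 4 > 0, so this is a local minimum.
R(5/2) = (-4)·e^(-5/2) ≈ -0.3283.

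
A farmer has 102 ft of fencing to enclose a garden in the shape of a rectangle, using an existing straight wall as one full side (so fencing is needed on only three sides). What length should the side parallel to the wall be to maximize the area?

Let the sides perpendicular to the wall have length x and the parallel side y, so 2x + y = 102 and the area is A = xy = x(102 − 2x).
A'(x) = 102 − 4x = 0 gives x = 51/2, and A''(x) = −4 < 0 confirms a maximum.
Then y = 102 − 2·51/2 = 51 and A = 2601/2.

51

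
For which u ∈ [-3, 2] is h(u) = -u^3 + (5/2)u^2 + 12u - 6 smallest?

-4/3

Differentiating, h'(u) = -3u^2 + 5u + 12; whose only zero in [-3, 2] is u = -4/3.
Compare values at every candidate in [-3, 2]: h(-3) = 15/2,  h(-4/3) = -410/27,  h(2) = 20.
Hence the absolute minimum is -410/27 at u = -4/3.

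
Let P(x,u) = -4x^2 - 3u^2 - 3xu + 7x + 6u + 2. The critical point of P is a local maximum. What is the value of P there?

∂P/∂x = -8x - 3u + 7 = 0 and ∂P/∂u = -3x - 6u + 6 = 0, so (x, u) = (8/13, 9/13).
The Hessian has P_{xx} = -8, P_{uu} = -6, P_{xu} = -3, giving D = 39 > 0 with P_{xx} < 0, so the point is a local maximum.
P(8/13, 9/13) = 81/13.

81/13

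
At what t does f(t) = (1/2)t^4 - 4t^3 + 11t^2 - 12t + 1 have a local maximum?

f'(t) = 2t^3 - 12t^2 + 22t - 12 = 0 at t = 1, 2, 3.
f''(t) = 6t^2 - 24t + 22. f''(1) = 4 > 0 ⇒ local minimum; f''(2) = -2 < 0 ⇒ local maximum; f''(3) = 4 > 0 ⇒ local minimum.
The local maximum is f(2) = -3.

2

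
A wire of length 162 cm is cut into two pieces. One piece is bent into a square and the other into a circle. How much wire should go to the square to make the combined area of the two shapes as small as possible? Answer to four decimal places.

Let x be the length used for the square. Square side x/4; circle radius (162−x)/(2π).
A(x) = (x/4)² + π·((162−x)/(2π))² = x²/16 + (162−x)²/(4π) for 0 ≤ x ≤ 162. A'(x) = x/8 − (162−x)/(2π) = 0 gives x = 4·162/(π+4) ≈ 90.7361.
A'' = 1/8 + 1/(2π) > 0, so this gives the minimum combined area; x ≈ 90.7361 cm to the square.

90.7361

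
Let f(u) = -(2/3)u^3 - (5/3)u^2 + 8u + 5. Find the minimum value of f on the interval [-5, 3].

-16

Differentiating, f'(u) = -2u^2 - (10/3)u + 8; which vanishes at u = -3 and u = 4/3.
Compare values at every candidate in [-5, 3]: f(-5) = 20/3, f(-3) = -16, f(4/3) = 901/81, f(3) = -4.
So the minimum is f(-3) = -16.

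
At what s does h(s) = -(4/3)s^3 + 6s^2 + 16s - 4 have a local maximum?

4

h'(s) = -4s^2 + 12s + 16. Setting h'(s) = 0 gives s ∈ {-1, 4}.
Since h''(s) = -8s + 12, we get h''(-1) = 20 > 0 ⇒ local minimum; h''(4) = -20 < 0 ⇒ local maximum.
Thus h has its local maximum at s = 4, with value 212/3.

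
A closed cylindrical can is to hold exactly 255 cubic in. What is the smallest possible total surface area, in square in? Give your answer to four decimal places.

With radius r and height h, πr²h = 255 so h = 255/(πr²), and S(r) = 2πr² + 2πrh = 2πr² + 2·255/r.
S'(r) = 4πr − 2·255/r² = 0 ⇒ r³ = 255/(2π), so r ≈ 3.4365 and h = 2r ≈ 6.8731.
S''(r) = 4π + 4·255/r³ > 0, so this is the minimum; S ≈ 222.6083.

222.6083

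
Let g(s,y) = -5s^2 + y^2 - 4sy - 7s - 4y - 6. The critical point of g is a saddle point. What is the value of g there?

-15/4

∂g/∂s = -10s - 4y - 7 = 0 and ∂g/∂y = -4s + 2y - 4 = 0, so (s, y) = (-5/6, 1/3).
The Hessian has g_{ss} = -10, g_{yy} = 2, g_{sy} = -4, giving D = -36 < 0, so the point is a saddle point.
g(-5/6, 1/3) = -15/4.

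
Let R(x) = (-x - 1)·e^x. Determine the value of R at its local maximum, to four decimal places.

R'(x) = (-1)·e^x + (-x - 1)·1·e^x = (-x - 2)·e^x. Since e^x > 0, the only critical point is x = -2.
R''(-2) has the same sign as -1 < 0, so this is a local maximum.
R(-2) = (1)·e^(-2) ≈ 0.1353.

0.1353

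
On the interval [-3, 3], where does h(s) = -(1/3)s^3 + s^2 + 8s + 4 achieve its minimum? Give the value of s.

-2

h'(s) = -s^2 + 2s + 8, whose only zero in [-3, 3] is s = -2.
Compare values at every candidate in [-3, 3]: h(-3) = -2, h(-2) = -16/3, h(3) = 28.
Hence the absolute minimum is -16/3 at s = -2.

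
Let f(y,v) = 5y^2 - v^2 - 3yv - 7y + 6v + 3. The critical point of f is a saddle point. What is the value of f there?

∂f/∂y = 10y - 3v - 7 = 0 and ∂f/∂v = -3y - 2v + 6 = 0, so (y, v) = (32/29, 39/29).
The Hessian has f_{yy} = 10, f_{vv} = -2, f_{yv} = -3, giving D = -29 < 0, so the point is a saddle point.
f(32/29, 39/29) = 92/29.

92/29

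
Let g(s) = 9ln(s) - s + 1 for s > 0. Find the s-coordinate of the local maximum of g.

9

g'(s) = 9/s − 1 = 0 gives s = 9.
g''(s) = -9/s², which is negative for s > 0, so this is a local maximum.
g(9) = 9·ln(9) - 9 + 1 ≈ 11.7750.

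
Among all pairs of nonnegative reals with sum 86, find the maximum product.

1849

With x + y = 86, the product is P(x) = x(86 − x).
P'(x) = 86 − 2x = 0 gives x = 43; P'' = −2 < 0, so this is the maximum.
P = 43·43 = 1849.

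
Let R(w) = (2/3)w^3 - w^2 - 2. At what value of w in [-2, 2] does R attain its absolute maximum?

Differentiating, R'(w) = 2w^2 - 2w; which vanishes at w = 0 and w = 1.
Evaluating at the critical points and endpoints: R(-2) = -34/3, R(0) = -2, R(1) = -7/3, R(2) = -2/3.
The maximum over the interval is -2/3, attained at w = 2.

2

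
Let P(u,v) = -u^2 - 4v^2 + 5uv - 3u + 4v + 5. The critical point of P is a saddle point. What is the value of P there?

∂P/∂u = -2u + 5v - 3 = 0 and ∂P/∂v = 5u - 8v + 4 = 0, so (u, v) = (4/9, 7/9).
The Hessian has P_{uu} = -2, P_{vv} = -8, P_{uv} = 5, giving D = -9 < 0, so the point is a saddle point.
P(4/9, 7/9) = 53/9.

53/9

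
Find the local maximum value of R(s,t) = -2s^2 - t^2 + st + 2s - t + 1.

11/7

∂R/∂s = -4s + t + 2 = 0 and ∂R/∂t = s - 2t - 1 = 0, so (s, t) = (3/7, -2/7).
The Hessian has R_{ss} = -4, R_{tt} = -2, R_{st} = 1, giving D = 7 > 0 with R_{ss} < 0, so the point is a local maximum.
R(3/7, -2/7) = 11/7.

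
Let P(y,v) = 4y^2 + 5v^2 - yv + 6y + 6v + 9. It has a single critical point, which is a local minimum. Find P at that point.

351/79

∂P/∂y = 8y - v + 6 = 0 and ∂P/∂v = -y + 10v + 6 = 0, so (y, v) = (-66/79, -54/79).
The Hessian has P_{yy} = 8, P_{vv} = 10, P_{yv} = -1, giving D = 79 > 0 with P_{yy} > 0, so the point is a local minimum.
P(-66/79, -54/79) = 351/79.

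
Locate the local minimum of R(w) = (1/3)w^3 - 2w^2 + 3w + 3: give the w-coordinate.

3

R'(w) = w^2 - 4w + 3. Setting R'(w) = 0 gives w ∈ {1, 3}.
Second-derivative test with R''(w) = 2w - 4: R''(1) = -2 < 0 ⇒ local maximum; R''(3) = 2 > 0 ⇒ local minimum.
So the local minimum value is R(3) = 3.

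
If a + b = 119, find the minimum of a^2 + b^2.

14161/2

With a + b = 119, a^2 + b^2 = a^2 + (119 − a)^2.
The derivative 2a − 2(119 − a) = 4a − 238 vanishes at a = 119/2; second derivative 4 > 0, a minimum.
The minimum is 2·(119/2)^2 = 14161/2.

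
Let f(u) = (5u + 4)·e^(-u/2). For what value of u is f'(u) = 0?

6/5

f'(u) = 5·e^(-u/2) + (5u + 4)·(-1/2)·e^(-u/2) = (-(5/2)u + 3)·e^(-u/2). Since e^(-u/2) > 0, the only critical point is u = 6/5.
f''(6/5) has the same sign as -5/2 < 0, so this is a local maximum.
f(6/5) = (10)·e^(-3/5) ≈ 5.4881.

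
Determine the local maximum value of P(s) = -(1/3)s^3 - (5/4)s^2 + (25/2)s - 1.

827/48

P'(s) = -s^2 - (5/2)s + 25/2. Setting P'(s) = 0 gives s ∈ {-5, 5/2}.
Second-derivative test with P''(s) = -2s - 5/2: P''(-5) = 15/2 > 0 ⇒ local minimum; P''(5/2) = -15/2 < 0 ⇒ local maximum.
Thus P has its local maximum at s = 5/2, with value 827/48.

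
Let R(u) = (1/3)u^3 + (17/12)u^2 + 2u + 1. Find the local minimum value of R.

R'(u) = u^2 + (17/6)u + 2 = 0 at u = -3/2, -4/3.
R''(u) = 2u + 17/6. R''(-3/2) = -1/6 < 0 ⇒ local maximum; R''(-4/3) = 1/6 > 0 ⇒ local minimum.
Thus R has its local minimum at u = -4/3, with value 5/81.

5/81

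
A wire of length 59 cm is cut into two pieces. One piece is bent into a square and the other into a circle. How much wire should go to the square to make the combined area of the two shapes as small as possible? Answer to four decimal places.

Let x be the length used for the square. Square side x/4; circle radius (59−x)/(2π).
A(x) = (x/4)² + π·((59−x)/(2π))² = x²/16 + (59−x)²/(4π) for 0 ≤ x ≤ 59. A'(x) = x/8 − (59−x)/(2π) = 0 gives x = 4·59/(π+4) ≈ 33.0459.
A'' = 1/8 + 1/(2π) > 0, so this gives the minimum combined area; x ≈ 33.0459 cm to the square.

33.0459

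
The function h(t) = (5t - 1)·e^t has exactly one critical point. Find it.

-4/5

Differentiating with the product rule gives h'(t) = (5t + 4)·e^t. Since e^t > 0, the only critical point is t = -4/5.
h''(-4/5) has the same sign as 5 > 0, so this is a local minimum.
h(-4/5) = (-5)·e^(-4/5) ≈ -2.2466.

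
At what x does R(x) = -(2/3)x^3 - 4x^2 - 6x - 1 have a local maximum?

R'(x) = -2x^2 - 8x - 6 = 0 at x = -3, -1.
R''(x) = -4x - 8. R''(-3) = 4 > 0 ⇒ local minimum; R''(-1) = -4 < 0 ⇒ local maximum.
The local maximum is R(-1) = 5/3.

-1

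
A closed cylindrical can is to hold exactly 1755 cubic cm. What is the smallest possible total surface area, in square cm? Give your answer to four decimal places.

With radius r and height h, πr²h = 1755 so h = 1755/(πr²), and S(r) = 2πr² + 2πrh = 2πr² + 2·1755/r.
S'(r) = 4πr − 2·1755/r² = 0 ⇒ r³ = 1755/(2π), so r ≈ 6.5368 and h = 2r ≈ 13.0736.
S''(r) = 4π + 4·1755/r³ > 0, so this is the minimum; S ≈ 805.4389.

805.4389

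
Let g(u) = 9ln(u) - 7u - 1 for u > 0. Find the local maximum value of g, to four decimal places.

-7.7382

g'(u) = 9/u − 7 = 0 gives u = 9/7.
g''(u) = -9/u², which is negative for u > 0, so this is a local maximum.
g(9/7) = 9·ln(9/7) - 9 - 1 ≈ -7.7382.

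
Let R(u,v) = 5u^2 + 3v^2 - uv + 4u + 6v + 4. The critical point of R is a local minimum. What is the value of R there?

∂R/∂u = 10u - v + 4 = 0 and ∂R/∂v = -u + 6v + 6 = 0, so (u, v) = (-30/59, -64/59).
The Hessian has R_{uu} = 10, R_{vv} = 6, R_{uv} = -1, giving D = 59 > 0 with R_{uu} > 0, so the point is a local minimum.
R(-30/59, -64/59) = -16/59.

-16/59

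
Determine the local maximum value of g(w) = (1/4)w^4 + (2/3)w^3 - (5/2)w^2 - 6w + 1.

g'(w) = w^3 + 2w^2 - 5w - 6. Setting g'(w) = 0 gives w ∈ {-3, -1, 2}.
Second-derivative test with g''(w) = 3w^2 + 4w - 5: g''(-3) = 10 > 0 ⇒ local minimum; g''(-1) = -6 < 0 ⇒ local maximum; g''(2) = 15 > 0 ⇒ local minimum.
So the local maximum value is g(-1) = 49/12.

49/12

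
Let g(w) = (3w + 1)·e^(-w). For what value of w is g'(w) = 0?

2/3

g'(w) = 3·e^(-w) + (3w + 1)·(-1)·e^(-w) = (-3w + 2)·e^(-w). Since e^(-w) > 0, the only critical point is w = 2/3.
g''(2/3) has the same sign as -3 < 0, so this is a local maximum.
g(2/3) = (3)·e^(-2/3) ≈ 1.5403.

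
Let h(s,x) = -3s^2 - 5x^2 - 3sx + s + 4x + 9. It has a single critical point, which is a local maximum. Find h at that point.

500/51

∂h/∂s = -6s - 3x + 1 = 0 and ∂h/∂x = -3s - 10x + 4 = 0, so (s, x) = (-2/51, 7/17).
The Hessian has h_{ss} = -6, h_{xx} = -10, h_{sx} = -3, giving D = 51 > 0 with h_{ss} < 0, so the point is a local maximum.
h(-2/51, 7/17) = 500/51.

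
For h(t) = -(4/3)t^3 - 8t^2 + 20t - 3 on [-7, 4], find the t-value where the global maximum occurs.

1

h'(t) = -4t^2 - 16t + 20, which vanishes at t = -5 and t = 1.
Candidates: h(-7) = -233/3,  h(-5) = -409/3,  h(1) = 23/3,  h(4) = -409/3.
So the maximum is h(1) = 23/3.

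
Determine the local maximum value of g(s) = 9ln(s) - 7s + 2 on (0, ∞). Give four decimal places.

-4.7382

g'(s) = 9/s − 7 = 0 gives s = 9/7.
g''(s) = -9/s², which is negative for s > 0, so this is a local maximum.
g(9/7) = 9·ln(9/7) - 9 + 2 ≈ -4.7382.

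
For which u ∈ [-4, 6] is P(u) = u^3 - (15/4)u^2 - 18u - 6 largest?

P'(u) = 3u^2 - (15/2)u - 18, which vanishes at u = -3/2 and u = 4.
Compare values at every candidate in [-4, 6]: P(-4) = -58, P(-3/2) = 147/16, P(4) = -74, P(6) = -33.
The maximum over the interval is 147/16, attained at u = -3/2.

-3/2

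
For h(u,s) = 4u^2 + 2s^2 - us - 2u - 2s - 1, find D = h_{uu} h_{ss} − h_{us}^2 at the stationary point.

31

∂h/∂u = 8u - s - 2 = 0 and ∂h/∂s = -u + 4s - 2 = 0, so (u, s) = (10/31, 18/31).
The Hessian has h_{uu} = 8, h_{ss} = 4, h_{us} = -1, giving D = 31 > 0 with h_{uu} > 0, so the point is a local minimum.
D = (8)·(4) − (-1)^2 = 31.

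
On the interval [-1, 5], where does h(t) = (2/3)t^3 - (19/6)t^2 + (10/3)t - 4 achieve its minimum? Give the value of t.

-1

Differentiating, h'(t) = 2t^2 - (19/3)t + 10/3; which vanishes at t = 2/3 and t = 5/2.
Compare values at every candidate in [-1, 5]: h(-1) = -67/6,  h(2/3) = -242/81,  h(5/2) = -121/24,  h(5) = 101/6.
Hence the absolute minimum is -67/6 at t = -1.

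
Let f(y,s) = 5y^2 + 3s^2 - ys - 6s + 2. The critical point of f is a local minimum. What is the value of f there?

∂f/∂y = 10y - s = 0 and ∂f/∂s = -y + 6s - 6 = 0, so (y, s) = (6/59, 60/59).
The Hessian has f_{yy} = 10, f_{ss} = 6, f_{ys} = -1, giving D = 59 > 0 with f_{yy} > 0, so the point is a local minimum.
f(6/59, 60/59) = -62/59.

-62/59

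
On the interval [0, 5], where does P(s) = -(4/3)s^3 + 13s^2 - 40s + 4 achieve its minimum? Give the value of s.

5

Differentiating, P'(s) = -4s^2 + 26s - 40; which vanishes at s = 5/2 and s = 4.
Evaluating at the critical points and endpoints: P(0) = 4, P(5/2) = -427/12, P(4) = -100/3, P(5) = -113/3.
The minimum over the interval is -113/3, attained at s = 5.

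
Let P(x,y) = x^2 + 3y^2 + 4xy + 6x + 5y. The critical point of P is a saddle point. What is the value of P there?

∂P/∂x = 2x + 4y + 6 = 0 and ∂P/∂y = 4x + 6y + 5 = 0, so (x, y) = (4, -7/2).
The Hessian has P_{xx} = 2, P_{yy} = 6, P_{xy} = 4, giving D = -4 < 0, so the point is a saddle point.
P(4, -7/2) = 13/4.

13/4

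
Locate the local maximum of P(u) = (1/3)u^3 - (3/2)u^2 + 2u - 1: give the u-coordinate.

1

P'(u) = u^2 - 3u + 2. Setting P'(u) = 0 gives u ∈ {1, 2}.
Second-derivative test with P''(u) = 2u - 3: P''(1) = -1 < 0 ⇒ local maximum; P''(2) = 1 > 0 ⇒ local minimum.
So the local maximum value is P(1) = -1/6.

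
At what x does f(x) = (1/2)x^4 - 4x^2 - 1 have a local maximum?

0

f'(x) = 2x^3 - 8x. Setting f'(x) = 0 gives x ∈ {-2, 0, 2}.
Since f''(x) = 6x^2 - 8, we get f''(-2) = 16 > 0 ⇒ local minimum; f''(0) = -8 < 0 ⇒ local maximum; f''(2) = 16 > 0 ⇒ local minimum.
So the local maximum value is f(0) = -1.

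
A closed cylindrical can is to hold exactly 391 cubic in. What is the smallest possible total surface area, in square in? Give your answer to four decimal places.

With radius r and height h, πr²h = 391 so h = 391/(πr²), and S(r) = 2πr² + 2πrh = 2πr² + 2·391/r.
S'(r) = 4πr − 2·391/r² = 0 ⇒ r³ = 391/(2π), so r ≈ 3.9628 and h = 2r ≈ 7.9255.
S''(r) = 4π + 4·391/r³ > 0, so this is the minimum; S ≈ 296.0050.

296.0050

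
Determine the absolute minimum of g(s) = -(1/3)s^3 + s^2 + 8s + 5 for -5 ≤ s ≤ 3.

The derivative is -s^2 + 2s + 8, whose only zero in [-5, 3] is s = -2.
Candidates: g(-5) = 95/3,  g(-2) = -13/3,  g(3) = 29.
Hence the absolute minimum is -13/3 at s = -2.

-13/3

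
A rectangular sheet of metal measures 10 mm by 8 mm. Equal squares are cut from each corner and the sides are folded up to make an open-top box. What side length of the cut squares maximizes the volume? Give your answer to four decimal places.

With cut size x, the volume is V(x) = x(10 − 2x)(8 − 2x) for 0 < x < 4.
V'(x) = 12x^2 − 72x + 80. Setting V'(x) = 0 gives x ≈ 1.4725 (the root in (0, 4)).
V''(x) = 24x − 72 is negative there, so this is the maximum; V ≈ 52.5138.

1.4725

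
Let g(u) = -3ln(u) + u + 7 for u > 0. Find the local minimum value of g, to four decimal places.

g'(u) = -3/u + 1 = 0 gives u = 3.
g''(u) = 3/u², which is positive for u > 0, so this is a local minimum.
g(3) = -3·ln(3) + 3 + 7 ≈ 6.7042.

6.7042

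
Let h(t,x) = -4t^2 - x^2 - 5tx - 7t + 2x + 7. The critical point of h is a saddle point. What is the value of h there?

-8

∂h/∂t = -8t - 5x - 7 = 0 and ∂h/∂x = -5t - 2x + 2 = 0, so (t, x) = (8/3, -17/3).
The Hessian has h_{tt} = -8, h_{xx} = -2, h_{tx} = -5, giving D = -9 < 0, so the point is a saddle point.
h(8/3, -17/3) = -8.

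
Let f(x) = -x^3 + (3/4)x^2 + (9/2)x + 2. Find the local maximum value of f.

f'(x) = -3x^2 + (3/2)x + 9/2. Setting f'(x) = 0 gives x ∈ {-1, 3/2}.
Second-derivative test with f''(x) = -6x + 3/2: f''(-1) = 15/2 > 0 ⇒ local minimum; f''(3/2) = -15/2 < 0 ⇒ local maximum.
Thus f has its local maximum at x = 3/2, with value 113/16.

113/16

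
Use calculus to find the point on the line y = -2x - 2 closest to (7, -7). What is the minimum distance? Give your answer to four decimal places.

Minimize D(x)^2 = (x - 7)^2 + (-2x + 5)^2.
d/dx[D^2] = 2(x - 7) + 2·(-2)·(-2x + 5) = 0 ⇒ x = 17/5.
Then y = -44/5 and the distance is √(81/5) ≈ 4.0249.

4.0249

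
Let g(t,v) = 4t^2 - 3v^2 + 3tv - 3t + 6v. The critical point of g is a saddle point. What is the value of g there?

∂g/∂t = 8t + 3v - 3 = 0 and ∂g/∂v = 3t - 6v + 6 = 0, so (t, v) = (0, 1).
The Hessian has g_{tt} = 8, g_{vv} = -6, g_{tv} = 3, giving D = -57 < 0, so the point is a saddle point.
g(0, 1) = 3.

3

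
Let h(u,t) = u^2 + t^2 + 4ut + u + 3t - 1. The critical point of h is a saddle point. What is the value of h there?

-7/6

∂h/∂u = 2u + 4t + 1 = 0 and ∂h/∂t = 4u + 2t + 3 = 0, so (u, t) = (-5/6, 1/6).
The Hessian has h_{uu} = 2, h_{tt} = 2, h_{ut} = 4, giving D = -12 < 0, so the point is a saddle point.
h(-5/6, 1/6) = -7/6.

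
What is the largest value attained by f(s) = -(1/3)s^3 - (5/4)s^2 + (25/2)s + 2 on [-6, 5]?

The derivative is -s^2 - (5/2)s + 25/2, which vanishes at s = -5 and s = 5/2.
Candidates: f(-6) = -46; f(-5) = -601/12; f(5/2) = 971/48; f(5) = -101/12.
The maximum over the interval is 971/48, attained at s = 5/2.

971/48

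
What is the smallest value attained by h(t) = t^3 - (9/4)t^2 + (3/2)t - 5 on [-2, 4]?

h'(t) = 3t^2 - (9/2)t + 3/2, which vanishes at t = 1/2 and t = 1.
Candidates: h(-2) = -25; h(1/2) = -75/16; h(1) = -19/4; h(4) = 29.
The minimum over the interval is -25, attained at t = -2.

-25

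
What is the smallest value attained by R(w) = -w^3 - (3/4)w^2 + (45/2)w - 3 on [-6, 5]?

The derivative is -3w^2 - (3/2)w + 45/2, which vanishes at w = -3 and w = 5/2.
Candidates: R(-6) = 51, R(-3) = -201/4, R(5/2) = 527/16, R(5) = -137/4.
Hence the absolute minimum is -201/4 at w = -3.

-201/4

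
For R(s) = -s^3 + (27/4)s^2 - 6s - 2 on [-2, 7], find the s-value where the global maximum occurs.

-2

Differentiating, R'(s) = -3s^2 + (27/2)s - 6; which vanishes at s = 1/2 and s = 4.
Candidates: R(-2) = 45, R(1/2) = -55/16, R(4) = 18, R(7) = -225/4.
The maximum over the interval is 45, attained at s = -2.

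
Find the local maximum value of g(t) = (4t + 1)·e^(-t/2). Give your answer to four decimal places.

3.3349

Differentiating with the product rule gives g'(t) = (-2t + 7/2)·e^(-t/2). Since e^(-t/2) > 0, the only critical point is t = 7/4.
g''(7/4) has the same sign as -2 < 0, so this is a local maximum.
g(7/4) = (8)·e^(-7/8) ≈ 3.3349.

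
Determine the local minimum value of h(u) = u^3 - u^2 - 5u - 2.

-229/27

Critical points: h'(u) = 3u^2 - 2u - 5 vanishes at u = -1, 5/3.
Second-derivative test with h''(u) = 6u - 2: h''(-1) = -8 < 0 ⇒ local maximum; h''(5/3) = 8 > 0 ⇒ local minimum.
The local minimum is h(5/3) = -229/27.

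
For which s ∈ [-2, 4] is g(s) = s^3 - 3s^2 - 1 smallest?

g'(s) = 3s^2 - 6s, which vanishes at s = 0 and s = 2.
Evaluating at the critical points and endpoints: g(-2) = -21,  g(0) = -1,  g(2) = -5,  g(4) = 15.
The minimum over the interval is -21, attained at s = -2.

-2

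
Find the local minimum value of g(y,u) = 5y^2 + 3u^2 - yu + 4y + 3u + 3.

∂g/∂y = 10y - u + 4 = 0 and ∂g/∂u = -y + 6u + 3 = 0, so (y, u) = (-27/59, -34/59).
The Hessian has g_{yy} = 10, g_{uu} = 6, g_{yu} = -1, giving D = 59 > 0 with g_{yy} > 0, so the point is a local minimum.
g(-27/59, -34/59) = 72/59.

72/59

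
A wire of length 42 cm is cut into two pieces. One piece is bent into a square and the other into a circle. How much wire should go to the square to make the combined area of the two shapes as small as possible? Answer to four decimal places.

23.5242

Let x be the length used for the square. Square side x/4; circle radius (42−x)/(2π).
A(x) = (x/4)² + π·((42−x)/(2π))² = x²/16 + (42−x)²/(4π) for 0 ≤ x ≤ 42. A'(x) = x/8 − (42−x)/(2π) = 0 gives x = 4·42/(π+4) ≈ 23.5242.
A'' = 1/8 + 1/(2π) > 0, so this gives the minimum combined area; x ≈ 23.5242 cm to the square.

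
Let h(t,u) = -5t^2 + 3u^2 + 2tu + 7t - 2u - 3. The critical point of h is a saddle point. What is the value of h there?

-37/64

∂h/∂t = -10t + 2u + 7 = 0 and ∂h/∂u = 2t + 6u - 2 = 0, so (t, u) = (23/32, 3/32).
The Hessian has h_{tt} = -10, h_{uu} = 6, h_{tu} = 2, giving D = -64 < 0, so the point is a saddle point.
h(23/32, 3/32) = -37/64.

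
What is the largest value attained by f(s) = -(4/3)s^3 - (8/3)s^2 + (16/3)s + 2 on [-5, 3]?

f'(s) = -4s^2 - (16/3)s + 16/3, which vanishes at s = -2 and s = 2/3.
Candidates: f(-5) = 226/3; f(-2) = -26/3; f(2/3) = 322/81; f(3) = -42.
The maximum over the interval is 226/3, attained at s = -5.

226/3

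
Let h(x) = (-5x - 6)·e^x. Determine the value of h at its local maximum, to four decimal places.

0.5540

By the product rule, h'(x) = (-5x - 11)·e^x. Since e^x > 0, the only critical point is x = -11/5.
h''(-11/5) has the same sign as -5 < 0, so this is a local maximum.
h(-11/5) = (5)·e^(-11/5) ≈ 0.5540.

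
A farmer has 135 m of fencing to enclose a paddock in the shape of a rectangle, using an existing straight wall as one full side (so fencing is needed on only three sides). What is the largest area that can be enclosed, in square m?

18225/8

Let the sides perpendicular to the wall have length x and the parallel side y, so 2x + y = 135 and the area is A = xy = x(135 − 2x).
A'(x) = 135 − 4x = 0 gives x = 135/4, and A''(x) = −4 < 0 confirms a maximum.
Then y = 135 − 2·135/4 = 135/2 and A = 18225/8.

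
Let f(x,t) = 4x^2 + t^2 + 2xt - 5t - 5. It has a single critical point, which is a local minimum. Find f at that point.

-40/3

∂f/∂x = 8x + 2t = 0 and ∂f/∂t = 2x + 2t - 5 = 0, so (x, t) = (-5/6, 10/3).
The Hessian has f_{xx} = 8, f_{tt} = 2, f_{xt} = 2, giving D = 12 > 0 with f_{xx} > 0, so the point is a local minimum.
f(-5/6, 10/3) = -40/3.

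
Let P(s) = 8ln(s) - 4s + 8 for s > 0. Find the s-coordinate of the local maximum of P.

P'(s) = 8/s − 4 = 0 gives s = 2.
P''(s) = -8/s², which is negative for s > 0, so this is a local maximum.
P(2) = 8·ln(2) - 8 + 8 ≈ 5.5452.

2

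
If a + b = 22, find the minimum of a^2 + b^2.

242

With a + b = 22, a^2 + b^2 = a^2 + (22 − a)^2.
The derivative 2a − 2(22 − a) = 4a − 44 vanishes at a = 11; second derivative 4 > 0, a minimum.
The minimum is 2·(11)^2 = 242.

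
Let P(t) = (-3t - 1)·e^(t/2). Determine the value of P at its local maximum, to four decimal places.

1.8684

Differentiating with the product rule gives P'(t) = (-(3/2)t - 7/2)·e^(t/2). Since e^(t/2) > 0, the only critical point is t = -7/3.
P''(-7/3) has the same sign as -3/2 < 0, so this is a local maximum.
P(-7/3) = (6)·e^(-7/6) ≈ 1.8684.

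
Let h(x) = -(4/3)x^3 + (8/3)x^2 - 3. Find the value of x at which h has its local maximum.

Critical points: h'(x) = -4x^2 + (16/3)x vanishes at x = 0, 4/3.
Since h''(x) = -8x + 16/3, we get h''(0) = 16/3 > 0 ⇒ local minimum; h''(4/3) = -16/3 < 0 ⇒ local maximum.
The local maximum is h(4/3) = -115/81.

4/3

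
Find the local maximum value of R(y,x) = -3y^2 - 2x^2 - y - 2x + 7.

91/12

∂R/∂y = -6y - 1 = 0 and ∂R/∂x = -4x - 2 = 0, so (y, x) = (-1/6, -1/2).
The Hessian has R_{yy} = -6, R_{xx} = -4, R_{yx} = 0, giving D = 24 > 0 with R_{yy} < 0, so the point is a local maximum.
R(-1/6, -1/2) = 91/12.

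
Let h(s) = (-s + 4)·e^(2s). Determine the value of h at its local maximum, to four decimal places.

548.3166

Differentiating with the product rule gives h'(s) = (-2s + 7)·e^(2s). Since e^(2s) > 0, the only critical point is s = 7/2.
h''(7/2) has the same sign as -2 < 0, so this is a local maximum.
h(7/2) = (1/2)·e^(7) ≈ 548.3166.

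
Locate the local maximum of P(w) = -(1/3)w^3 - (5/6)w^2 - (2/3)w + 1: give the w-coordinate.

P'(w) = -w^2 - (5/3)w - 2/3 = 0 at w = -1, -2/3.
Since P''(w) = -2w - 5/3, we get P''(-1) = 1/3 > 0 ⇒ local minimum; P''(-2/3) = -1/3 < 0 ⇒ local maximum.
So the local maximum value is P(-2/3) = 95/81.

-2/3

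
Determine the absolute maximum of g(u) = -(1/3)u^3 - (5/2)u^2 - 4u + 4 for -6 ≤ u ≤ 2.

10

The derivative is -u^2 - 5u - 4, which vanishes at u = -4 and u = -1.
Compare values at every candidate in [-6, 2]: g(-6) = 10,  g(-4) = 4/3,  g(-1) = 35/6,  g(2) = -50/3.
So the maximum is g(-6) = 10.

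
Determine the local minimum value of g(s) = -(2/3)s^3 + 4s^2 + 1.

g'(s) = -2s^2 + 8s. Setting g'(s) = 0 gives s ∈ {0, 4}.
g''(s) = -4s + 8. g''(0) = 8 > 0 ⇒ local minimum; g''(4) = -8 < 0 ⇒ local maximum.
Thus g has its local minimum at s = 0, with value 1.

1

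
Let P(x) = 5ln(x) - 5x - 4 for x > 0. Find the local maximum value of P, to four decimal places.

-9.0000

P'(x) = 5/x − 5 = 0 gives x = 1.
P''(x) = -5/x², which is negative for x > 0, so this is a local maximum.
P(1) = 5·ln(1) - 5 - 4 ≈ -9.0000.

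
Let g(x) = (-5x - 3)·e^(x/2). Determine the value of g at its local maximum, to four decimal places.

g'(x) = (-5)·e^(x/2) + (-5x - 3)·(1/2)·e^(x/2) = (-(5/2)x - 13/2)·e^(x/2). Since e^(x/2) > 0, the only critical point is x = -13/5.
g''(-13/5) has the same sign as -5/2 < 0, so this is a local maximum.
g(-13/5) = (10)·e^(-13/10) ≈ 2.7253.

2.7253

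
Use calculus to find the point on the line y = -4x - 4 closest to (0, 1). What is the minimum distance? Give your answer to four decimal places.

1.2127

Minimize D(x)^2 = (x + 0)^2 + (-4x - 5)^2.
d/dx[D^2] = 2(x + 0) + 2·(-4)·(-4x - 5) = 0 ⇒ x = -20/17.
Then y = 12/17 and the distance is √(25/17) ≈ 1.2127.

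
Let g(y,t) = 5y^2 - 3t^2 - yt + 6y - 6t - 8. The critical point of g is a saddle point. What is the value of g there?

-452/61

∂g/∂y = 10y - t + 6 = 0 and ∂g/∂t = -y - 6t - 6 = 0, so (y, t) = (-42/61, -54/61).
The Hessian has g_{yy} = 10, g_{tt} = -6, g_{yt} = -1, giving D = -61 < 0, so the point is a saddle point.
g(-42/61, -54/61) = -452/61.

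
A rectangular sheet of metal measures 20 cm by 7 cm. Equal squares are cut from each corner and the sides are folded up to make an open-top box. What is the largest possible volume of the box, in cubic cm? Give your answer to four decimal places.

With cut size x, the volume is V(x) = x(20 − 2x)(7 − 2x) for 0 < x < 3.5.
V'(x) = 12x^2 − 108x + 140. Setting V'(x) = 0 gives x ≈ 1.5703 (the root in (0, 3.5)).
V''(x) = 24x − 108 is negative there, so this is the maximum; V ≈ 102.1750.

102.1750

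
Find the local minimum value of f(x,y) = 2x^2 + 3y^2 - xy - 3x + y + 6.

∂f/∂x = 4x - y - 3 = 0 and ∂f/∂y = -x + 6y + 1 = 0, so (x, y) = (17/23, -1/23).
The Hessian has f_{xx} = 4, f_{yy} = 6, f_{xy} = -1, giving D = 23 > 0 with f_{xx} > 0, so the point is a local minimum.
f(17/23, -1/23) = 112/23.

112/23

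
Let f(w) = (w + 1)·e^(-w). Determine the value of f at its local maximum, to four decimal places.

f'(w) = 1·e^(-w) + (w + 1)·(-1)·e^(-w) = (-w)·e^(-w). Since e^(-w) > 0, the only critical point is w = 0.
f''(0) has the same sign as -1 < 0, so this is a local maximum.
f(0) = (1)·e^(0) ≈ 1.0000.

1.0000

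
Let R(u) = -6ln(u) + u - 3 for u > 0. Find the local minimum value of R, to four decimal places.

-7.7506

R'(u) = -6/u + 1 = 0 gives u = 6.
R''(u) = 6/u², which is positive for u > 0, so this is a local minimum.
R(6) = -6·ln(6) + 6 - 3 ≈ -7.7506.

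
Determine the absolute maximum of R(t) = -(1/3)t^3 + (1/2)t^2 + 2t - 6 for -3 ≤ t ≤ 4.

The derivative is -t^2 + t + 2, which vanishes at t = -1 and t = 2.
Evaluating at the critical points and endpoints: R(-3) = 3/2,  R(-1) = -43/6,  R(2) = -8/3,  R(4) = -34/3.
So the maximum is R(-3) = 3/2.

3/2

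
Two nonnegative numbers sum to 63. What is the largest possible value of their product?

With x + y = 63, the product is P(x) = x(63 − x).
P'(x) = 63 − 2x = 0 gives x = 63/2; P'' = −2 < 0, so this is the maximum.
P = 63/2·63/2 = 3969/4.

3969/4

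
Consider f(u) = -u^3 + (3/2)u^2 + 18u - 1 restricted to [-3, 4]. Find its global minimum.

The derivative is -3u^2 + 3u + 18, which vanishes at u = -2 and u = 3.
Candidates: f(-3) = -29/2, f(-2) = -23, f(3) = 79/2, f(4) = 31.
The minimum over the interval is -23, attained at u = -2.

-23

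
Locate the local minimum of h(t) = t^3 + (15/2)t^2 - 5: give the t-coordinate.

0

h'(t) = 3t^2 + 15t. Setting h'(t) = 0 gives t ∈ {-5, 0}.
Since h''(t) = 6t + 15, we get h''(-5) = -15 < 0 ⇒ local maximum; h''(0) = 15 > 0 ⇒ local minimum.
The local minimum is h(0) = -5.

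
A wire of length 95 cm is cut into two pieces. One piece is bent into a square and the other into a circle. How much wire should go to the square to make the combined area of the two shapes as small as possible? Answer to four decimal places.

Let x be the length used for the square. Square side x/4; circle radius (95−x)/(2π).
A(x) = (x/4)² + π·((95−x)/(2π))² = x²/16 + (95−x)²/(4π) for 0 ≤ x ≤ 95. A'(x) = x/8 − (95−x)/(2π) = 0 gives x = 4·95/(π+4) ≈ 53.2094.
A'' = 1/8 + 1/(2π) > 0, so this gives the minimum combined area; x ≈ 53.2094 cm to the square.

53.2094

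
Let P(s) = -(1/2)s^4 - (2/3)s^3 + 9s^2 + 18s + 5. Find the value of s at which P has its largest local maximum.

3

Critical points: P'(s) = -2s^3 - 2s^2 + 18s + 18 vanishes at s = -3, -1, 3.
Since P''(s) = -6s^2 - 4s + 18, we get P''(-3) = -24 < 0 ⇒ local maximum; P''(-1) = 16 > 0 ⇒ local minimum; P''(3) = -48 < 0 ⇒ local maximum.
So the largest local maximum value is P(3) = 163/2.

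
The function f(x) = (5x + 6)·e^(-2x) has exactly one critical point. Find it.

-7/10

Differentiating with the product rule gives f'(x) = (-10x - 7)·e^(-2x). Since e^(-2x) > 0, the only critical point is x = -7/10.
f''(-7/10) has the same sign as -10 < 0, so this is a local maximum.
f(-7/10) = (5/2)·e^(7/5) ≈ 10.1380.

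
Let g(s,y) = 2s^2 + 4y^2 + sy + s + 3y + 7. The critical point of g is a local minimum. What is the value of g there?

198/31

∂g/∂s = 4s + y + 1 = 0 and ∂g/∂y = s + 8y + 3 = 0, so (s, y) = (-5/31, -11/31).
The Hessian has g_{ss} = 4, g_{yy} = 8, g_{sy} = 1, giving D = 31 > 0 with g_{ss} > 0, so the point is a local minimum.
g(-5/31, -11/31) = 198/31.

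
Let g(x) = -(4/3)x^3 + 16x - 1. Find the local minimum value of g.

g'(x) = -4x^2 + 16. Setting g'(x) = 0 gives x ∈ {-2, 2}.
Second-derivative test with g''(x) = -8x: g''(-2) = 16 > 0 ⇒ local minimum; g''(2) = -16 < 0 ⇒ local maximum.
So the local minimum value is g(-2) = -67/3.

-67/3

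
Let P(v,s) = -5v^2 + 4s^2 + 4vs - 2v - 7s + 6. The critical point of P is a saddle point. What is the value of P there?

∂P/∂v = -10v + 4s - 2 = 0 and ∂P/∂s = 4v + 8s - 7 = 0, so (v, s) = (1/8, 13/16).
The Hessian has P_{vv} = -10, P_{ss} = 8, P_{vs} = 4, giving D = -96 < 0, so the point is a saddle point.
P(1/8, 13/16) = 97/32.

97/32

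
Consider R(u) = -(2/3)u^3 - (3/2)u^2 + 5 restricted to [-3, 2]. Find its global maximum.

R'(u) = -2u^2 - 3u, which vanishes at u = -3/2 and u = 0.
Candidates: R(-3) = 19/2, R(-3/2) = 31/8, R(0) = 5, R(2) = -19/3.
The maximum over the interval is 19/2, attained at u = -3.

19/2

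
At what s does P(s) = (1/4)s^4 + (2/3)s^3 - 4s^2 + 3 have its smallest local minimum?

Critical points: P'(s) = s^3 + 2s^2 - 8s vanishes at s = -4, 0, 2.
Since P''(s) = 3s^2 + 4s - 8, we get P''(-4) = 24 > 0 ⇒ local minimum; P''(0) = -8 < 0 ⇒ local maximum; P''(2) = 12 > 0 ⇒ local minimum.
Thus P has its smallest local minimum at s = -4, with value -119/3.

-4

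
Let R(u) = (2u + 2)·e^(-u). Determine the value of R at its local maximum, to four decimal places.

2.0000

By the product rule, R'(u) = (-2u)·e^(-u). Since e^(-u) > 0, the only critical point is u = 0.
R''(0) has the same sign as -2 < 0, so this is a local maximum.
R(0) = (2)·e^(0) ≈ 2.0000.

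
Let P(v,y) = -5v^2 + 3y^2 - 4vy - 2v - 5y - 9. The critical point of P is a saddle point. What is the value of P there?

-757/76

∂P/∂v = -10v - 4y - 2 = 0 and ∂P/∂y = -4v + 6y - 5 = 0, so (v, y) = (-8/19, 21/38).
The Hessian has P_{vv} = -10, P_{yy} = 6, P_{vy} = -4, giving D = -76 < 0, so the point is a saddle point.
P(-8/19, 21/38) = -757/76.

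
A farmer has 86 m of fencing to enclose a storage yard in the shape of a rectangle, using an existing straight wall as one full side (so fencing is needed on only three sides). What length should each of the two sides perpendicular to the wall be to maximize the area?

43/2

Let the sides perpendicular to the wall have length x and the parallel side y, so 2x + y = 86 and the area is A = xy = x(86 − 2x).
A'(x) = 86 − 4x = 0 gives x = 43/2, and A''(x) = −4 < 0 confirms a maximum.
Then y = 86 − 2·43/2 = 43 and A = 1849/2.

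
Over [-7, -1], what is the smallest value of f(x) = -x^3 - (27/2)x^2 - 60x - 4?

87/2

Differentiating, f'(x) = -3x^2 - 27x - 60; which vanishes at x = -5 and x = -4.
Evaluating at the critical points and endpoints: f(-7) = 195/2,  f(-5) = 167/2,  f(-4) = 84,  f(-1) = 87/2.
The minimum over the interval is 87/2, attained at x = -1.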